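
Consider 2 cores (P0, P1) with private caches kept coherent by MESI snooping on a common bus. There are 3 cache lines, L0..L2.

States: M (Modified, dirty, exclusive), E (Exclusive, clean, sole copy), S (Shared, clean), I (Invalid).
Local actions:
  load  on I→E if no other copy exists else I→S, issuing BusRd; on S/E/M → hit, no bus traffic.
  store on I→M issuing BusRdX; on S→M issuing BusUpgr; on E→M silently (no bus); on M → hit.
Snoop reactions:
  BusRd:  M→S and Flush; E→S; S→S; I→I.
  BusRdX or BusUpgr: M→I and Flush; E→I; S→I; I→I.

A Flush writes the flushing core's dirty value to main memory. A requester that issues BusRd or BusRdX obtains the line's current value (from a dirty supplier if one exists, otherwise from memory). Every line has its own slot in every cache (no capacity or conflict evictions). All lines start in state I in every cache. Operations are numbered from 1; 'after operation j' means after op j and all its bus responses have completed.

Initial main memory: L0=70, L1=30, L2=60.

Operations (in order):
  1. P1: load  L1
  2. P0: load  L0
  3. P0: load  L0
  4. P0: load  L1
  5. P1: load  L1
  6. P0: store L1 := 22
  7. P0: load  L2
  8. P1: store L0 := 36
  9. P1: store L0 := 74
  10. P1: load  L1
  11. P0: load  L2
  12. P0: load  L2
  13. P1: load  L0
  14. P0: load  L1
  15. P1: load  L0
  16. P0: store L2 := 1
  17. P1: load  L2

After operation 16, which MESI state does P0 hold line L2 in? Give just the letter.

state = M

step 1: P1: load  L1  ⟶  IE  (L1)  txn=BusRd  M[L1]=30
step 2: P0: load  L0  ⟶  EI  (L0)  txn=BusRd  M[L0]=70
step 3: P0: load  L0  ⟶  EI  (L0)  txn=∅  M[L0]=70
step 4: P0: load  L1  ⟶  SS  (L1)  txn=BusRd  M[L1]=30
step 5: P1: load  L1  ⟶  SS  (L1)  txn=∅  M[L1]=30
step 6: P0: store L1 := 22  ⟶  MI  (L1)  txn=BusUpgr  M[L1]=30
step 7: P0: load  L2  ⟶  EI  (L2)  txn=BusRd  M[L2]=60
step 8: P1: store L0 := 36  ⟶  IM  (L0)  txn=BusRdX  M[L0]=70
step 9: P1: store L0 := 74  ⟶  IM  (L0)  txn=∅  M[L0]=70
step 10: P1: load  L1  ⟶  SS  (L1)  txn=BusRd+Flush  M[L1]=22
step 11: P0: load  L2  ⟶  EI  (L2)  txn=∅  M[L2]=60
step 12: P0: load  L2  ⟶  EI  (L2)  txn=∅  M[L2]=60
step 13: P1: load  L0  ⟶  IM  (L0)  txn=∅  M[L0]=70
step 14: P0: load  L1  ⟶  SS  (L1)  txn=∅  M[L1]=22
step 15: P1: load  L0  ⟶  IM  (L0)  txn=∅  M[L0]=70
step 16: P0: store L2 := 1  ⟶  MI  (L2)  txn=∅  M[L2]=60
step 17: P1: load  L2  ⟶  SS  (L2)  txn=BusRd+Flush  M[L2]=1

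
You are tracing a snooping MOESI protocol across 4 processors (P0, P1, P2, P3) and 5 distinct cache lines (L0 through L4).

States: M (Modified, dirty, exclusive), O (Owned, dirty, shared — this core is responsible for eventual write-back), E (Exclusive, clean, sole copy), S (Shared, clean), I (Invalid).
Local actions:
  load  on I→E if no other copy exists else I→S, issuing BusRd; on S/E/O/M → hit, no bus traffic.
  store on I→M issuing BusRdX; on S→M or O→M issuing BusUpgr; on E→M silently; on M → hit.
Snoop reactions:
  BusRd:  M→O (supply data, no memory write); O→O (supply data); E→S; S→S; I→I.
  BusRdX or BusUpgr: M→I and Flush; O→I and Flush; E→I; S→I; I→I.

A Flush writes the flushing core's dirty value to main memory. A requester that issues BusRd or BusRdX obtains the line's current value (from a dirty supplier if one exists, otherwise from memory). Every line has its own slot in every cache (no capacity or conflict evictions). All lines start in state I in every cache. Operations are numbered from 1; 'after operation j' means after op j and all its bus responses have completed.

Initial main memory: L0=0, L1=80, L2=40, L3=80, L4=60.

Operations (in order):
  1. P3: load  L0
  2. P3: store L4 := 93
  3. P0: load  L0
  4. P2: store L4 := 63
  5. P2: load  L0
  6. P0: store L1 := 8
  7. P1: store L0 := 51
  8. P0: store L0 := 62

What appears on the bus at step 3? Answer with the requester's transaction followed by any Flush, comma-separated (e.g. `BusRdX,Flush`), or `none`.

step 1: P3: load  L0  ⟶  IIIE  (L0)  txn=BusRd  M[L0]=0
step 2: P3: store L4 := 93  ⟶  IIIM  (L4)  txn=BusRdX  M[L4]=60
step 3: P0: load  L0  ⟶  SIIS  (L0)  txn=BusRd  M[L0]=0
step 4: P2: store L4 := 63  ⟶  IIMI  (L4)  txn=BusRdX+Flush  M[L4]=93
step 5: P2: load  L0  ⟶  SISS  (L0)  txn=BusRd  M[L0]=0
step 6: P0: store L1 := 8  ⟶  MIII  (L1)  txn=BusRdX  M[L1]=80
step 7: P1: store L0 := 51  ⟶  IMII  (L0)  txn=BusRdX  M[L0]=0
step 8: P0: store L0 := 62  ⟶  MIII  (L0)  txn=BusRdX+Flush  M[L0]=51

bus = BusRd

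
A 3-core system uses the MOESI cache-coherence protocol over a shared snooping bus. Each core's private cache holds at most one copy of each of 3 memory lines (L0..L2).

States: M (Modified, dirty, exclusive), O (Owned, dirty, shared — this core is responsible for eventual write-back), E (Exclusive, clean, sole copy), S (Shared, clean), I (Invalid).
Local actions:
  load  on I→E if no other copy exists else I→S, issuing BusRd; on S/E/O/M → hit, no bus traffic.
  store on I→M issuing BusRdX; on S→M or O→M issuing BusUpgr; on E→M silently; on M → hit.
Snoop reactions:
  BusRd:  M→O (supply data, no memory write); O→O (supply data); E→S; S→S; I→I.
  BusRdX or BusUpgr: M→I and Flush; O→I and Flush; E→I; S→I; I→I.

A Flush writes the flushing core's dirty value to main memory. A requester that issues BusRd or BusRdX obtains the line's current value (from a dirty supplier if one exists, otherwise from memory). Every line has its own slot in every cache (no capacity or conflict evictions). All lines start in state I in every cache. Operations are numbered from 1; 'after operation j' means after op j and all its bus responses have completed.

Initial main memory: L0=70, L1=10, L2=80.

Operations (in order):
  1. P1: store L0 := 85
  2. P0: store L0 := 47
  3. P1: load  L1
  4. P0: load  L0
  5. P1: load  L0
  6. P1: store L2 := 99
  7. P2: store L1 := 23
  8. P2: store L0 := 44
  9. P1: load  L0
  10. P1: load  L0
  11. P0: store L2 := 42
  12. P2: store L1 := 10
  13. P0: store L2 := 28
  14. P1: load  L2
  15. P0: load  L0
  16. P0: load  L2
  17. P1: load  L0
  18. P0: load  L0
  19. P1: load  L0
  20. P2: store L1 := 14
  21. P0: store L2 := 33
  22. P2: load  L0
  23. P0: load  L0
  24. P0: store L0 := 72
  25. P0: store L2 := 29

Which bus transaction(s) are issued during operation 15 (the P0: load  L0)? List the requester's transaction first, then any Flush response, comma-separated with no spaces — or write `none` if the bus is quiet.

[1] P1: store L0 := 85 | P0:I, P1:M(85), P2:I | bus: BusRdX
[2] P0: store L0 := 47 | P0:M(47), P1:I, P2:I | bus: BusRdX,Flush
[3] P1: load  L1 | P0:I, P1:E(10), P2:I | bus: BusRd
[4] P0: load  L0 | P0:M(47), P1:I, P2:I | bus: none
[5] P1: load  L0 | P0:O(47), P1:S(47), P2:I | bus: BusRd
[6] P1: store L2 := 99 | P0:I, P1:M(99), P2:I | bus: BusRdX
[7] P2: store L1 := 23 | P0:I, P1:I, P2:M(23) | bus: BusRdX
[8] P2: store L0 := 44 | P0:I, P1:I, P2:M(44) | bus: BusRdX,Flush
[9] P1: load  L0 | P0:I, P1:S(44), P2:O(44) | bus: BusRd
[10] P1: load  L0 | P0:I, P1:S(44), P2:O(44) | bus: none
[11] P0: store L2 := 42 | P0:M(42), P1:I, P2:I | bus: BusRdX,Flush
[12] P2: store L1 := 10 | P0:I, P1:I, P2:M(10) | bus: none
[13] P0: store L2 := 28 | P0:M(28), P1:I, P2:I | bus: none
[14] P1: load  L2 | P0:O(28), P1:S(28), P2:I | bus: BusRd
[15] P0: load  L0 | P0:S(44), P1:S(44), P2:O(44) | bus: BusRd
[16] P0: load  L2 | P0:O(28), P1:S(28), P2:I | bus: none
[17] P1: load  L0 | P0:S(44), P1:S(44), P2:O(44) | bus: none
[18] P0: load  L0 | P0:S(44), P1:S(44), P2:O(44) | bus: none
[19] P1: load  L0 | P0:S(44), P1:S(44), P2:O(44) | bus: none
[20] P2: store L1 := 14 | P0:I, P1:I, P2:M(14) | bus: none
[21] P0: store L2 := 33 | P0:M(33), P1:I, P2:I | bus: BusUpgr
[22] P2: load  L0 | P0:S(44), P1:S(44), P2:O(44) | bus: none
[23] P0: load  L0 | P0:S(44), P1:S(44), P2:O(44) | bus: none
[24] P0: store L0 := 72 | P0:M(72), P1:I, P2:I | bus: BusUpgr,Flush
[25] P0: store L2 := 29 | P0:M(29), P1:I, P2:I | bus: none

bus = BusRd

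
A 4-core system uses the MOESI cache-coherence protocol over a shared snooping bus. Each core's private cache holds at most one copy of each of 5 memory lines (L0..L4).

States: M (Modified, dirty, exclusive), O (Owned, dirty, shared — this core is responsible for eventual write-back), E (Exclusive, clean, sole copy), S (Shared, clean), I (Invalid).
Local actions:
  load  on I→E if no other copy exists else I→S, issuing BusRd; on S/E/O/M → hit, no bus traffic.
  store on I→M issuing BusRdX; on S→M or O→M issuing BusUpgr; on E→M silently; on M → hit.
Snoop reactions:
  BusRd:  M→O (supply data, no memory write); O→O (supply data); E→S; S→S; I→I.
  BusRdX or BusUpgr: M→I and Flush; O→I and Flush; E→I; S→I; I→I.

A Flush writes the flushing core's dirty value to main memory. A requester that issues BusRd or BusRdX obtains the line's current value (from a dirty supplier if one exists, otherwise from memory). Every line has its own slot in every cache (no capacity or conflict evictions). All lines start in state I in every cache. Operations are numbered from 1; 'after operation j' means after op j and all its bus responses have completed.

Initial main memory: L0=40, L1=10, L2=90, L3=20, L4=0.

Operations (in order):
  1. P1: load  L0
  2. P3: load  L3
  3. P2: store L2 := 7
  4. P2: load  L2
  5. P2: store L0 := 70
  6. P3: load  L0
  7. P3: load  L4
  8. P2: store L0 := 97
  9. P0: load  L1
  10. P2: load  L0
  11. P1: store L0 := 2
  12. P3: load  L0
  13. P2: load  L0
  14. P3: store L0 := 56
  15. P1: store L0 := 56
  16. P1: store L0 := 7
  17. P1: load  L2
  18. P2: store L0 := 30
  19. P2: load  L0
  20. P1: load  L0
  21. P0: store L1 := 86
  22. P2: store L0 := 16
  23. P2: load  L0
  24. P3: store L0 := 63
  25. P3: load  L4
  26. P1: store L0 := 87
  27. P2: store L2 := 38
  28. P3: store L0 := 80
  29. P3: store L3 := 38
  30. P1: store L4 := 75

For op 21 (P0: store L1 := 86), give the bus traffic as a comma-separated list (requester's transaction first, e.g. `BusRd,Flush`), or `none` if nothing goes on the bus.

1. P1: load  L0  bus=[BusRd]  L0: P0=I P1=E P2=I P3=I  mem[L0]=40
2. P3: load  L3  bus=[BusRd]  L3: P0=I P1=I P2=I P3=E  mem[L3]=20
3. P2: store L2 := 7  bus=[BusRdX]  L2: P0=I P1=I P2=M P3=I  mem[L2]=90
4. P2: load  L2  bus=[-]  L2: P0=I P1=I P2=M P3=I  mem[L2]=90
5. P2: store L0 := 70  bus=[BusRdX]  L0: P0=I P1=I P2=M P3=I  mem[L0]=40
6. P3: load  L0  bus=[BusRd]  L0: P0=I P1=I P2=O P3=S  mem[L0]=40
7. P3: load  L4  bus=[BusRd]  L4: P0=I P1=I P2=I P3=E  mem[L4]=0
8. P2: store L0 := 97  bus=[BusUpgr]  L0: P0=I P1=I P2=M P3=I  mem[L0]=40
9. P0: load  L1  bus=[BusRd]  L1: P0=E P1=I P2=I P3=I  mem[L1]=10
10. P2: load  L0  bus=[-]  L0: P0=I P1=I P2=M P3=I  mem[L0]=40
11. P1: store L0 := 2  bus=[BusRdX,Flush]  L0: P0=I P1=M P2=I P3=I  mem[L0]=97
12. P3: load  L0  bus=[BusRd]  L0: P0=I P1=O P2=I P3=S  mem[L0]=97
13. P2: load  L0  bus=[BusRd]  L0: P0=I P1=O P2=S P3=S  mem[L0]=97
14. P3: store L0 := 56  bus=[BusUpgr,Flush]  L0: P0=I P1=I P2=I P3=M  mem[L0]=2
15. P1: store L0 := 56  bus=[BusRdX,Flush]  L0: P0=I P1=M P2=I P3=I  mem[L0]=56
16. P1: store L0 := 7  bus=[-]  L0: P0=I P1=M P2=I P3=I  mem[L0]=56
17. P1: load  L2  bus=[BusRd]  L2: P0=I P1=S P2=O P3=I  mem[L2]=90
18. P2: store L0 := 30  bus=[BusRdX,Flush]  L0: P0=I P1=I P2=M P3=I  mem[L0]=7
19. P2: load  L0  bus=[-]  L0: P0=I P1=I P2=M P3=I  mem[L0]=7
20. P1: load  L0  bus=[BusRd]  L0: P0=I P1=S P2=O P3=I  mem[L0]=7
21. P0: store L1 := 86  bus=[-]  L1: P0=M P1=I P2=I P3=I  mem[L1]=10
22. P2: store L0 := 16  bus=[BusUpgr]  L0: P0=I P1=I P2=M P3=I  mem[L0]=7
23. P2: load  L0  bus=[-]  L0: P0=I P1=I P2=M P3=I  mem[L0]=7
24. P3: store L0 := 63  bus=[BusRdX,Flush]  L0: P0=I P1=I P2=I P3=M  mem[L0]=16
25. P3: load  L4  bus=[-]  L4: P0=I P1=I P2=I P3=E  mem[L4]=0
26. P1: store L0 := 87  bus=[BusRdX,Flush]  L0: P0=I P1=M P2=I P3=I  mem[L0]=63
27. P2: store L2 := 38  bus=[BusUpgr]  L2: P0=I P1=I P2=M P3=I  mem[L2]=90
28. P3: store L0 := 80  bus=[BusRdX,Flush]  L0: P0=I P1=I P2=I P3=M  mem[L0]=87
29. P3: store L3 := 38  bus=[-]  L3: P0=I P1=I P2=I P3=M  mem[L3]=20
30. P1: store L4 := 75  bus=[BusRdX]  L4: P0=I P1=M P2=I P3=I  mem[L4]=0

bus = none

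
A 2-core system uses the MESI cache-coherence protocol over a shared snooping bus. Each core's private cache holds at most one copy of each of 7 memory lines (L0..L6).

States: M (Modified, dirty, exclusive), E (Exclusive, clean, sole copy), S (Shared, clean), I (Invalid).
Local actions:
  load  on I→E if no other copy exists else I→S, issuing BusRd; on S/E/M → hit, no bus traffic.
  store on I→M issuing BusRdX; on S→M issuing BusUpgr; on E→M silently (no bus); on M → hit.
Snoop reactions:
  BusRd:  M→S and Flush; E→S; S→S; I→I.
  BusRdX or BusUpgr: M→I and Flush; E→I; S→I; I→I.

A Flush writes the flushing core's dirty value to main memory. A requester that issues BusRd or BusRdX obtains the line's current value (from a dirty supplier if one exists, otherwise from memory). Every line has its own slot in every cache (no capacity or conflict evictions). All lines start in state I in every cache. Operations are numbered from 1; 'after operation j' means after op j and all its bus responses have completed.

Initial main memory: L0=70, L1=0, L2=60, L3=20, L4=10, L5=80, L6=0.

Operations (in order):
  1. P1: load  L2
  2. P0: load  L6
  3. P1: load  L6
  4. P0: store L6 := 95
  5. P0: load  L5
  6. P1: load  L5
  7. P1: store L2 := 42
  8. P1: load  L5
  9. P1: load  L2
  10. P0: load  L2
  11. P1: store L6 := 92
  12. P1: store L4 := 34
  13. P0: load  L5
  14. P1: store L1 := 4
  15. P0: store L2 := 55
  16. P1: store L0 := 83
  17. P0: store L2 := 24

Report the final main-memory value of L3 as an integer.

memory[L3] = 20

1. P1: load  L2  bus=[BusRd]  L2: P0=I P1=E  mem[L2]=60
2. P0: load  L6  bus=[BusRd]  L6: P0=E P1=I  mem[L6]=0
3. P1: load  L6  bus=[BusRd]  L6: P0=S P1=S  mem[L6]=0
4. P0: store L6 := 95  bus=[BusUpgr]  L6: P0=M P1=I  mem[L6]=0
5. P0: load  L5  bus=[BusRd]  L5: P0=E P1=I  mem[L5]=80
6. P1: load  L5  bus=[BusRd]  L5: P0=S P1=S  mem[L5]=80
7. P1: store L2 := 42  bus=[-]  L2: P0=I P1=M  mem[L2]=60
8. P1: load  L5  bus=[-]  L5: P0=S P1=S  mem[L5]=80
9. P1: load  L2  bus=[-]  L2: P0=I P1=M  mem[L2]=60
10. P0: load  L2  bus=[BusRd,Flush]  L2: P0=S P1=S  mem[L2]=42
11. P1: store L6 := 92  bus=[BusRdX,Flush]  L6: P0=I P1=M  mem[L6]=95
12. P1: store L4 := 34  bus=[BusRdX]  L4: P0=I P1=M  mem[L4]=10
13. P0: load  L5  bus=[-]  L5: P0=S P1=S  mem[L5]=80
14. P1: store L1 := 4  bus=[BusRdX]  L1: P0=I P1=M  mem[L1]=0
15. P0: store L2 := 55  bus=[BusUpgr]  L2: P0=M P1=I  mem[L2]=42
16. P1: store L0 := 83  bus=[BusRdX]  L0: P0=I P1=M  mem[L0]=70
17. P0: store L2 := 24  bus=[-]  L2: P0=M P1=I  mem[L2]=42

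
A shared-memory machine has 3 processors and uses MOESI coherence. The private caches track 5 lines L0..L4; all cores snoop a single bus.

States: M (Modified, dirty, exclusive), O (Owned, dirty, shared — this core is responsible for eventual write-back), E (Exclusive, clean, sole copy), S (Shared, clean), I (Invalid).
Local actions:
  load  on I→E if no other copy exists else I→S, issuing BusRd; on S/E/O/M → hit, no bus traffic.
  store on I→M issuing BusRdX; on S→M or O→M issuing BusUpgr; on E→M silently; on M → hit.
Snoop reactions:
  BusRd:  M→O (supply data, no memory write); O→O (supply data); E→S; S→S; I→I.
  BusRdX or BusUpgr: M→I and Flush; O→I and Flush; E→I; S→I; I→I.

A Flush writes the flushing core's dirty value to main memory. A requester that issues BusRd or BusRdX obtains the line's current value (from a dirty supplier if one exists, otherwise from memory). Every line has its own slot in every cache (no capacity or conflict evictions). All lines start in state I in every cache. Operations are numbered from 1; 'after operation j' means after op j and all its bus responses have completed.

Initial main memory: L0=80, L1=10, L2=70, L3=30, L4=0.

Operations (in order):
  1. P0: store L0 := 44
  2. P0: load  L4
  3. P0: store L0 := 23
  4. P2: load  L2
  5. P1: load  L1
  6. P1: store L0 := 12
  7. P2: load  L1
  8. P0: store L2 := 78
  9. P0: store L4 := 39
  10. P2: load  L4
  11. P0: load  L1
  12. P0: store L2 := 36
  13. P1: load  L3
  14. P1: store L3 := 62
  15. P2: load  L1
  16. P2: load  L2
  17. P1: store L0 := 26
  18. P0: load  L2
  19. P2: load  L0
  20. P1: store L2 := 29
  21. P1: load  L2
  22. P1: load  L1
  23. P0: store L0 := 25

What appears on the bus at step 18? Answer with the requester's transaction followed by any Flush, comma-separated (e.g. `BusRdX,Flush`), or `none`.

bus = none

1. P0: store L0 := 44  bus=[BusRdX]  L0: P0=M P1=I P2=I  mem[L0]=80
2. P0: load  L4  bus=[BusRd]  L4: P0=E P1=I P2=I  mem[L4]=0
3. P0: store L0 := 23  bus=[-]  L0: P0=M P1=I P2=I  mem[L0]=80
4. P2: load  L2  bus=[BusRd]  L2: P0=I P1=I P2=E  mem[L2]=70
5. P1: load  L1  bus=[BusRd]  L1: P0=I P1=E P2=I  mem[L1]=10
6. P1: store L0 := 12  bus=[BusRdX,Flush]  L0: P0=I P1=M P2=I  mem[L0]=23
7. P2: load  L1  bus=[BusRd]  L1: P0=I P1=S P2=S  mem[L1]=10
8. P0: store L2 := 78  bus=[BusRdX]  L2: P0=M P1=I P2=I  mem[L2]=70
9. P0: store L4 := 39  bus=[-]  L4: P0=M P1=I P2=I  mem[L4]=0
10. P2: load  L4  bus=[BusRd]  L4: P0=O P1=I P2=S  mem[L4]=0
11. P0: load  L1  bus=[BusRd]  L1: P0=S P1=S P2=S  mem[L1]=10
12. P0: store L2 := 36  bus=[-]  L2: P0=M P1=I P2=I  mem[L2]=70
13. P1: load  L3  bus=[BusRd]  L3: P0=I P1=E P2=I  mem[L3]=30
14. P1: store L3 := 62  bus=[-]  L3: P0=I P1=M P2=I  mem[L3]=30
15. P2: load  L1  bus=[-]  L1: P0=S P1=S P2=S  mem[L1]=10
16. P2: load  L2  bus=[BusRd]  L2: P0=O P1=I P2=S  mem[L2]=70
17. P1: store L0 := 26  bus=[-]  L0: P0=I P1=M P2=I  mem[L0]=23
18. P0: load  L2  bus=[-]  L2: P0=O P1=I P2=S  mem[L2]=70
19. P2: load  L0  bus=[BusRd]  L0: P0=I P1=O P2=S  mem[L0]=23
20. P1: store L2 := 29  bus=[BusRdX,Flush]  L2: P0=I P1=M P2=I  mem[L2]=36
21. P1: load  L2  bus=[-]  L2: P0=I P1=M P2=I  mem[L2]=36
22. P1: load  L1  bus=[-]  L1: P0=S P1=S P2=S  mem[L1]=10
23. P0: store L0 := 25  bus=[BusRdX,Flush]  L0: P0=M P1=I P2=I  mem[L0]=26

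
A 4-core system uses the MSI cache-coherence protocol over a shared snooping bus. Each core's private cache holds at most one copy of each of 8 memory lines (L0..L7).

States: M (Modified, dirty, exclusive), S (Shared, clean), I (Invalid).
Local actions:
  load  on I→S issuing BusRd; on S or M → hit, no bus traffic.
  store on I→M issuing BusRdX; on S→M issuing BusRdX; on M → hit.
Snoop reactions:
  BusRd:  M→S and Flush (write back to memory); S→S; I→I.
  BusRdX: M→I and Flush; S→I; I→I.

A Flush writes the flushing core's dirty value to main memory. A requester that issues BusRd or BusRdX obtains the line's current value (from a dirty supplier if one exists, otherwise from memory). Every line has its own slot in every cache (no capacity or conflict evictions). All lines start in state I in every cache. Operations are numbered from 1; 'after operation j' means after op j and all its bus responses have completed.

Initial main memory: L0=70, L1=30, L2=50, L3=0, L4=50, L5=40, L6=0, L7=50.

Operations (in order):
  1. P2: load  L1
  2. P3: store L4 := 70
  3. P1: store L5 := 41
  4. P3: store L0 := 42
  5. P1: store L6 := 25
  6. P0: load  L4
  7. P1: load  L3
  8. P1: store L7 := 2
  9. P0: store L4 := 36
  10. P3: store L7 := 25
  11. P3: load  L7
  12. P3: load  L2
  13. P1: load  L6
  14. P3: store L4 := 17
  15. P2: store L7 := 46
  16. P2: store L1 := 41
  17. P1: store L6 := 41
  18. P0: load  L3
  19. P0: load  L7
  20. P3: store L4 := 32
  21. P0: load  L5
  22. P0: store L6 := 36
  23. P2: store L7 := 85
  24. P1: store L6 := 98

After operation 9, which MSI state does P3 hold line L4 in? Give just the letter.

state = I

step 1: P2: load  L1  ⟶  IISI  (L1)  txn=BusRd  M[L1]=30
step 2: P3: store L4 := 70  ⟶  IIIM  (L4)  txn=BusRdX  M[L4]=50
step 3: P1: store L5 := 41  ⟶  IMII  (L5)  txn=BusRdX  M[L5]=40
step 4: P3: store L0 := 42  ⟶  IIIM  (L0)  txn=BusRdX  M[L0]=70
step 5: P1: store L6 := 25  ⟶  IMII  (L6)  txn=BusRdX  M[L6]=0
step 6: P0: load  L4  ⟶  SIIS  (L4)  txn=BusRd+Flush  M[L4]=70
step 7: P1: load  L3  ⟶  ISII  (L3)  txn=BusRd  M[L3]=0
step 8: P1: store L7 := 2  ⟶  IMII  (L7)  txn=BusRdX  M[L7]=50
step 9: P0: store L4 := 36  ⟶  MIII  (L4)  txn=BusRdX  M[L4]=70
step 10: P3: store L7 := 25  ⟶  IIIM  (L7)  txn=BusRdX+Flush  M[L7]=2
step 11: P3: load  L7  ⟶  IIIM  (L7)  txn=∅  M[L7]=2
step 12: P3: load  L2  ⟶  IIIS  (L2)  txn=BusRd  M[L2]=50
step 13: P1: load  L6  ⟶  IMII  (L6)  txn=∅  M[L6]=0
step 14: P3: store L4 := 17  ⟶  IIIM  (L4)  txn=BusRdX+Flush  M[L4]=36
step 15: P2: store L7 := 46  ⟶  IIMI  (L7)  txn=BusRdX+Flush  M[L7]=25
step 16: P2: store L1 := 41  ⟶  IIMI  (L1)  txn=BusRdX  M[L1]=30
step 17: P1: store L6 := 41  ⟶  IMII  (L6)  txn=∅  M[L6]=0
step 18: P0: load  L3  ⟶  SSII  (L3)  txn=BusRd  M[L3]=0
step 19: P0: load  L7  ⟶  SISI  (L7)  txn=BusRd+Flush  M[L7]=46
step 20: P3: store L4 := 32  ⟶  IIIM  (L4)  txn=∅  M[L4]=36
step 21: P0: load  L5  ⟶  SSII  (L5)  txn=BusRd+Flush  M[L5]=41
step 22: P0: store L6 := 36  ⟶  MIII  (L6)  txn=BusRdX+Flush  M[L6]=41
step 23: P2: store L7 := 85  ⟶  IIMI  (L7)  txn=BusRdX  M[L7]=46
step 24: P1: store L6 := 98  ⟶  IMII  (L6)  txn=BusRdX+Flush  M[L6]=36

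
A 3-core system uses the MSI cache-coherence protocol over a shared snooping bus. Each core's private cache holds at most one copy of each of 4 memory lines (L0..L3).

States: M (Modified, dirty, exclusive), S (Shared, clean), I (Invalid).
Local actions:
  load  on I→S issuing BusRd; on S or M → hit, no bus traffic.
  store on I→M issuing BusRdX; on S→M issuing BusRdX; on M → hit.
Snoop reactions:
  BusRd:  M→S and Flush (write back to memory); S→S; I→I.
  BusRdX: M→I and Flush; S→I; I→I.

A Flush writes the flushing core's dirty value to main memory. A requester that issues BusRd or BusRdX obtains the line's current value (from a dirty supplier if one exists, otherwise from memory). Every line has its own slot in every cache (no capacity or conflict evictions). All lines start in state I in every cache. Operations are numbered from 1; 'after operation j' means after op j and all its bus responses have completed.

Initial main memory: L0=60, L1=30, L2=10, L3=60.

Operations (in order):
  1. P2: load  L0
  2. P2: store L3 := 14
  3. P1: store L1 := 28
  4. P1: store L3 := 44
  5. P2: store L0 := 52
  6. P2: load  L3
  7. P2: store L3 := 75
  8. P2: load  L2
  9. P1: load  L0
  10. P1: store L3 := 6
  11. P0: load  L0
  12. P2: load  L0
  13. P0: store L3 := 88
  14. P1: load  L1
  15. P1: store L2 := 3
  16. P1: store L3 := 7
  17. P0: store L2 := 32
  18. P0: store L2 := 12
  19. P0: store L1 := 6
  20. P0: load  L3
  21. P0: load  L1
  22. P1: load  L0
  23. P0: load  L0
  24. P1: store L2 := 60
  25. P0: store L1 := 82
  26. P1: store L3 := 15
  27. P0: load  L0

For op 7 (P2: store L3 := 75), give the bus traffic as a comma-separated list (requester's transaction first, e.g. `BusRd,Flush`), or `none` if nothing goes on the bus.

bus = BusRdX

  op1 P2: load  L0 → I/I/S on L0; bus BusRd; mem=60
  op2 P2: store L3 := 14 → I/I/M on L3; bus BusRdX; mem=60
  op3 P1: store L1 := 28 → I/M/I on L1; bus BusRdX; mem=30
  op4 P1: store L3 := 44 → I/M/I on L3; bus BusRdX Flush; mem=14
  op5 P2: store L0 := 52 → I/I/M on L0; bus BusRdX; mem=60
  op6 P2: load  L3 → I/S/S on L3; bus BusRd Flush; mem=44
  op7 P2: store L3 := 75 → I/I/M on L3; bus BusRdX; mem=44
  op8 P2: load  L2 → I/I/S on L2; bus BusRd; mem=10
  op9 P1: load  L0 → I/S/S on L0; bus BusRd Flush; mem=52
  op10 P1: store L3 := 6 → I/M/I on L3; bus BusRdX Flush; mem=75
  op11 P0: load  L0 → S/S/S on L0; bus BusRd; mem=52
  op12 P2: load  L0 → S/S/S on L0; bus (none); mem=52
  op13 P0: store L3 := 88 → M/I/I on L3; bus BusRdX Flush; mem=6
  op14 P1: load  L1 → I/M/I on L1; bus (none); mem=30
  op15 P1: store L2 := 3 → I/M/I on L2; bus BusRdX; mem=10
  op16 P1: store L3 := 7 → I/M/I on L3; bus BusRdX Flush; mem=88
  op17 P0: store L2 := 32 → M/I/I on L2; bus BusRdX Flush; mem=3
  op18 P0: store L2 := 12 → M/I/I on L2; bus (none); mem=3
  op19 P0: store L1 := 6 → M/I/I on L1; bus BusRdX Flush; mem=28
  op20 P0: load  L3 → S/S/I on L3; bus BusRd Flush; mem=7
  op21 P0: load  L1 → M/I/I on L1; bus (none); mem=28
  op22 P1: load  L0 → S/S/S on L0; bus (none); mem=52
  op23 P0: load  L0 → S/S/S on L0; bus (none); mem=52
  op24 P1: store L2 := 60 → I/M/I on L2; bus BusRdX Flush; mem=12
  op25 P0: store L1 := 82 → M/I/I on L1; bus (none); mem=28
  op26 P1: store L3 := 15 → I/M/I on L3; bus BusRdX; mem=7
  op27 P0: load  L0 → S/S/S on L0; bus (none); mem=52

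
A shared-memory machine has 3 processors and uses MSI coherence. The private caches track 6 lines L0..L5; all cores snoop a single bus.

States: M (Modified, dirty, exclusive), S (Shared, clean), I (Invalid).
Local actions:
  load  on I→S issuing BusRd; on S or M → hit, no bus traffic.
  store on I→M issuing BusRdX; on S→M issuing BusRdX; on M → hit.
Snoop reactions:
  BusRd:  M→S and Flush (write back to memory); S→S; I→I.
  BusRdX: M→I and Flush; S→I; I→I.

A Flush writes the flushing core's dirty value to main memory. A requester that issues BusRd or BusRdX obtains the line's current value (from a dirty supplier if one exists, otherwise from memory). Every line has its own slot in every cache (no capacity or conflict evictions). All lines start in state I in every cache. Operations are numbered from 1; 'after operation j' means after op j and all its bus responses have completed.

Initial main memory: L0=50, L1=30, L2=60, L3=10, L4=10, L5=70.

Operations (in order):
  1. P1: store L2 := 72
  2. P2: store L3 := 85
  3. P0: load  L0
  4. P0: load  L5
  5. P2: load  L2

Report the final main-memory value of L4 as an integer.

memory[L4] = 10

1. P1: store L2 := 72  bus=[BusRdX]  L2: P0=I P1=M P2=I  mem[L2]=60
2. P2: store L3 := 85  bus=[BusRdX]  L3: P0=I P1=I P2=M  mem[L3]=10
3. P0: load  L0  bus=[BusRd]  L0: P0=S P1=I P2=I  mem[L0]=50
4. P0: load  L5  bus=[BusRd]  L5: P0=S P1=I P2=I  mem[L5]=70
5. P2: load  L2  bus=[BusRd,Flush]  L2: P0=I P1=S P2=S  mem[L2]=72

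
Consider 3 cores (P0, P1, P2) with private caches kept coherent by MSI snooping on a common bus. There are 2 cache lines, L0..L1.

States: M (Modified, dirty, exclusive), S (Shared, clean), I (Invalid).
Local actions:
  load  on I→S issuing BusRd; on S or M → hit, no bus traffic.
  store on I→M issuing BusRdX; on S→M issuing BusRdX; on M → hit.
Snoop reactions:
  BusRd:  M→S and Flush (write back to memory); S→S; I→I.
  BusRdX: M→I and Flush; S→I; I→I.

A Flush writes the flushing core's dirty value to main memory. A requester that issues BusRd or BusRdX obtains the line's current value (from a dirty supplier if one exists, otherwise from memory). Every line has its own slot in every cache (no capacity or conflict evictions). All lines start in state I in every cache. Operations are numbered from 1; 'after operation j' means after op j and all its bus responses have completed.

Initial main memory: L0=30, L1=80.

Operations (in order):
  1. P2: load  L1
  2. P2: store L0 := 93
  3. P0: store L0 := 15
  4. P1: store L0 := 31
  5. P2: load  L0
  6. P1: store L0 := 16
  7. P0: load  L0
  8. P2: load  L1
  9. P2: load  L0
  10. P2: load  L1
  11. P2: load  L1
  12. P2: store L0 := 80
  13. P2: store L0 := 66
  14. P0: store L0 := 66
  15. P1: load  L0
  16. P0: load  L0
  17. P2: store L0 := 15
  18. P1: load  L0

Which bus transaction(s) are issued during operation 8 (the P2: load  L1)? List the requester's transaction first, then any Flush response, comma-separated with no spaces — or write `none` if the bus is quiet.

bus = none

1. P2: load  L1  bus=[BusRd]  L1: P0=I P1=I P2=S  mem[L1]=80
2. P2: store L0 := 93  bus=[BusRdX]  L0: P0=I P1=I P2=M  mem[L0]=30
3. P0: store L0 := 15  bus=[BusRdX,Flush]  L0: P0=M P1=I P2=I  mem[L0]=93
4. P1: store L0 := 31  bus=[BusRdX,Flush]  L0: P0=I P1=M P2=I  mem[L0]=15
5. P2: load  L0  bus=[BusRd,Flush]  L0: P0=I P1=S P2=S  mem[L0]=31
6. P1: store L0 := 16  bus=[BusRdX]  L0: P0=I P1=M P2=I  mem[L0]=31
7. P0: load  L0  bus=[BusRd,Flush]  L0: P0=S P1=S P2=I  mem[L0]=16
8. P2: load  L1  bus=[-]  L1: P0=I P1=I P2=S  mem[L1]=80
9. P2: load  L0  bus=[BusRd]  L0: P0=S P1=S P2=S  mem[L0]=16
10. P2: load  L1  bus=[-]  L1: P0=I P1=I P2=S  mem[L1]=80
11. P2: load  L1  bus=[-]  L1: P0=I P1=I P2=S  mem[L1]=80
12. P2: store L0 := 80  bus=[BusRdX]  L0: P0=I P1=I P2=M  mem[L0]=16
13. P2: store L0 := 66  bus=[-]  L0: P0=I P1=I P2=M  mem[L0]=16
14. P0: store L0 := 66  bus=[BusRdX,Flush]  L0: P0=M P1=I P2=I  mem[L0]=66
15. P1: load  L0  bus=[BusRd,Flush]  L0: P0=S P1=S P2=I  mem[L0]=66
16. P0: load  L0  bus=[-]  L0: P0=S P1=S P2=I  mem[L0]=66
17. P2: store L0 := 15  bus=[BusRdX]  L0: P0=I P1=I P2=M  mem[L0]=66
18. P1: load  L0  bus=[BusRd,Flush]  L0: P0=I P1=S P2=S  mem[L0]=15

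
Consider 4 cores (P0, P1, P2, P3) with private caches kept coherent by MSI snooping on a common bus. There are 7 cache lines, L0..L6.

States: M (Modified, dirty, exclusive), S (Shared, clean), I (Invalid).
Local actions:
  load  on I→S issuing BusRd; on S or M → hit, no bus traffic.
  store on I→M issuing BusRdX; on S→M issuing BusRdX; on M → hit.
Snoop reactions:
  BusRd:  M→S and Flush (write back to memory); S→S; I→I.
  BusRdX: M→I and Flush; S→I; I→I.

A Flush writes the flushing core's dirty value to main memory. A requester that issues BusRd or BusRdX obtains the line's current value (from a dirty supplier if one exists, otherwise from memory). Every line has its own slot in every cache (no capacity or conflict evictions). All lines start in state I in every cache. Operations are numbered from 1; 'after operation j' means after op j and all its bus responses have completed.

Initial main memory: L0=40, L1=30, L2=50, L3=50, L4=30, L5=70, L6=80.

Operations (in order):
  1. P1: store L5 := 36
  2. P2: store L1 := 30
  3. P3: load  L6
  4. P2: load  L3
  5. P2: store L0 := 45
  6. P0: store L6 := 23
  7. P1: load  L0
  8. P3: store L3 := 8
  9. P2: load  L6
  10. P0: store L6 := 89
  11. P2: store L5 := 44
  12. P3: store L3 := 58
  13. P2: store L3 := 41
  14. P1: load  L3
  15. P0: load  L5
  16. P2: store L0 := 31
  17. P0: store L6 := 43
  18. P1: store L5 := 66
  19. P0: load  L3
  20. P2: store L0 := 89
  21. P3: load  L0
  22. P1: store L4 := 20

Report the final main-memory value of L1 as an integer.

memory[L1] = 30

step 1: P1: store L5 := 36  ⟶  IMII  (L5)  txn=BusRdX  M[L5]=70
step 2: P2: store L1 := 30  ⟶  IIMI  (L1)  txn=BusRdX  M[L1]=30
step 3: P3: load  L6  ⟶  IIIS  (L6)  txn=BusRd  M[L6]=80
step 4: P2: load  L3  ⟶  IISI  (L3)  txn=BusRd  M[L3]=50
step 5: P2: store L0 := 45  ⟶  IIMI  (L0)  txn=BusRdX  M[L0]=40
step 6: P0: store L6 := 23  ⟶  MIII  (L6)  txn=BusRdX  M[L6]=80
step 7: P1: load  L0  ⟶  ISSI  (L0)  txn=BusRd+Flush  M[L0]=45
step 8: P3: store L3 := 8  ⟶  IIIM  (L3)  txn=BusRdX  M[L3]=50
step 9: P2: load  L6  ⟶  SISI  (L6)  txn=BusRd+Flush  M[L6]=23
step 10: P0: store L6 := 89  ⟶  MIII  (L6)  txn=BusRdX  M[L6]=23
step 11: P2: store L5 := 44  ⟶  IIMI  (L5)  txn=BusRdX+Flush  M[L5]=36
step 12: P3: store L3 := 58  ⟶  IIIM  (L3)  txn=∅  M[L3]=50
step 13: P2: store L3 := 41  ⟶  IIMI  (L3)  txn=BusRdX+Flush  M[L3]=58
step 14: P1: load  L3  ⟶  ISSI  (L3)  txn=BusRd+Flush  M[L3]=41
step 15: P0: load  L5  ⟶  SISI  (L5)  txn=BusRd+Flush  M[L5]=44
step 16: P2: store L0 := 31  ⟶  IIMI  (L0)  txn=BusRdX  M[L0]=45
step 17: P0: store L6 := 43  ⟶  MIII  (L6)  txn=∅  M[L6]=23
step 18: P1: store L5 := 66  ⟶  IMII  (L5)  txn=BusRdX  M[L5]=44
step 19: P0: load  L3  ⟶  SSSI  (L3)  txn=BusRd  M[L3]=41
step 20: P2: store L0 := 89  ⟶  IIMI  (L0)  txn=∅  M[L0]=45
step 21: P3: load  L0  ⟶  IISS  (L0)  txn=BusRd+Flush  M[L0]=89
step 22: P1: store L4 := 20  ⟶  IMII  (L4)  txn=BusRdX  M[L4]=30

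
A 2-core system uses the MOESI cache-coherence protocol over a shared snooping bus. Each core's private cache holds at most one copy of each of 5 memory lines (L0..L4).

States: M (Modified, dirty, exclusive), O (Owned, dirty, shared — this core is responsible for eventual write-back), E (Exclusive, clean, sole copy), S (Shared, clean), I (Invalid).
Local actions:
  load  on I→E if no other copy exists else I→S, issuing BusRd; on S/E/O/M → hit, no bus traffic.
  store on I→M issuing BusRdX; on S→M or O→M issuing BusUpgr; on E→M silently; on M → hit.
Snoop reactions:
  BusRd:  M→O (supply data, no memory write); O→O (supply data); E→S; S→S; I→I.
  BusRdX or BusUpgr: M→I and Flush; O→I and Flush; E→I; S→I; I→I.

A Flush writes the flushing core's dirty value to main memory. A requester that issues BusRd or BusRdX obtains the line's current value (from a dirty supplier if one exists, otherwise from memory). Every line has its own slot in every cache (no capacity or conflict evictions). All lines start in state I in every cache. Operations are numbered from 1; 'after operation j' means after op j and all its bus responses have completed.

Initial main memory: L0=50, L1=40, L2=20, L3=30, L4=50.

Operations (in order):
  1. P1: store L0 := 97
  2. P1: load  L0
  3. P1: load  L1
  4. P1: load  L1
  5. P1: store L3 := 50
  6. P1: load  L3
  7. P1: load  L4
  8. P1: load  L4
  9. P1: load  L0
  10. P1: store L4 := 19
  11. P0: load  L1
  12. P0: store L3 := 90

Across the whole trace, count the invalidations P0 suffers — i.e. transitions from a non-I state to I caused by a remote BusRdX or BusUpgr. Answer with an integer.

[1] P1: store L0 := 97 | P0:I, P1:M(97) | bus: BusRdX
[2] P1: load  L0 | P0:I, P1:M(97) | bus: none
[3] P1: load  L1 | P0:I, P1:E(40) | bus: BusRd
[4] P1: load  L1 | P0:I, P1:E(40) | bus: none
[5] P1: store L3 := 50 | P0:I, P1:M(50) | bus: BusRdX
[6] P1: load  L3 | P0:I, P1:M(50) | bus: none
[7] P1: load  L4 | P0:I, P1:E(50) | bus: BusRd
[8] P1: load  L4 | P0:I, P1:E(50) | bus: none
[9] P1: load  L0 | P0:I, P1:M(97) | bus: none
[10] P1: store L4 := 19 | P0:I, P1:M(19) | bus: none
[11] P0: load  L1 | P0:S(40), P1:S(40) | bus: BusRd
[12] P0: store L3 := 90 | P0:M(90), P1:I | bus: BusRdX,Flush

invalidations = 0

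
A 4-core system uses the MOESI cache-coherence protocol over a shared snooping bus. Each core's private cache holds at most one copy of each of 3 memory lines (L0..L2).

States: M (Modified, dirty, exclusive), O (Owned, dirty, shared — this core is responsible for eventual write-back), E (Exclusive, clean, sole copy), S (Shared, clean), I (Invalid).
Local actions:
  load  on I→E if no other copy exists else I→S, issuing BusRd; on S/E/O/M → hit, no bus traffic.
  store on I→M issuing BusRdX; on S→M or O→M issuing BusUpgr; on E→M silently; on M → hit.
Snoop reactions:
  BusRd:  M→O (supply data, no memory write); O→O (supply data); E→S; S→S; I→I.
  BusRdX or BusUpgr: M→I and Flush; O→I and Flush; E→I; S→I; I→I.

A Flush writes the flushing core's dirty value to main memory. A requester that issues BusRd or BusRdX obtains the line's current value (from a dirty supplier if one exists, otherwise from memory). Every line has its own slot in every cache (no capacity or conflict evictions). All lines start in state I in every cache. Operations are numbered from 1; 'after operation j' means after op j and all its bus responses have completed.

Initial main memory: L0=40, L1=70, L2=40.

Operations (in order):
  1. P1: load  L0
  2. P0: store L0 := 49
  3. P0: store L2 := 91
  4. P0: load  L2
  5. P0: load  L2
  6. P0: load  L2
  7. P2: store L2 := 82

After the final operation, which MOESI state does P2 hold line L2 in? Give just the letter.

[1] P1: load  L0 | P0:I, P1:E(40), P2:I, P3:I | bus: BusRd
[2] P0: store L0 := 49 | P0:M(49), P1:I, P2:I, P3:I | bus: BusRdX
[3] P0: store L2 := 91 | P0:M(91), P1:I, P2:I, P3:I | bus: BusRdX
[4] P0: load  L2 | P0:M(91), P1:I, P2:I, P3:I | bus: none
[5] P0: load  L2 | P0:M(91), P1:I, P2:I, P3:I | bus: none
[6] P0: load  L2 | P0:M(91), P1:I, P2:I, P3:I | bus: none
[7] P2: store L2 := 82 | P0:I, P1:I, P2:M(82), P3:I | bus: BusRdX,Flush

state = M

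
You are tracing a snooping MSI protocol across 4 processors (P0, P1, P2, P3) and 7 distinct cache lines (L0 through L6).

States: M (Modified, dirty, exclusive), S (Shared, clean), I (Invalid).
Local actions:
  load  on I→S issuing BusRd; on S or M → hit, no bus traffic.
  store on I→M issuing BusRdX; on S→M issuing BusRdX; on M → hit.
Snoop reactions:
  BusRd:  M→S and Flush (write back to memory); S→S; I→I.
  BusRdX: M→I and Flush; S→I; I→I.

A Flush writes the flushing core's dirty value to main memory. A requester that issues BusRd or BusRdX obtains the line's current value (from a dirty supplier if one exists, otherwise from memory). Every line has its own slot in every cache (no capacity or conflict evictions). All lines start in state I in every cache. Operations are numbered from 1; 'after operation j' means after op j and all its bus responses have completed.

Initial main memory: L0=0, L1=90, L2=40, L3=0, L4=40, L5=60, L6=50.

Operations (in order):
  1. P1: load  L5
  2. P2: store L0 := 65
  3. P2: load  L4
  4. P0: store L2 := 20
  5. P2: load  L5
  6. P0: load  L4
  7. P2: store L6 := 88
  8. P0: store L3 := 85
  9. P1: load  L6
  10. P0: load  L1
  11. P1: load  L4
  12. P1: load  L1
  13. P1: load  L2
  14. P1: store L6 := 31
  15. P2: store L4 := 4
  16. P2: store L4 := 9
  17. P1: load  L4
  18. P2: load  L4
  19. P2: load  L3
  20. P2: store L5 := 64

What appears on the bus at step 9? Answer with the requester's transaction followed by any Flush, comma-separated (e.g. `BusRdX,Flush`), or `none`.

bus = BusRd,Flush

[1] P1: load  L5 | P0:I, P1:S(60), P2:I, P3:I | bus: BusRd
[2] P2: store L0 := 65 | P0:I, P1:I, P2:M(65), P3:I | bus: BusRdX
[3] P2: load  L4 | P0:I, P1:I, P2:S(40), P3:I | bus: BusRd
[4] P0: store L2 := 20 | P0:M(20), P1:I, P2:I, P3:I | bus: BusRdX
[5] P2: load  L5 | P0:I, P1:S(60), P2:S(60), P3:I | bus: BusRd
[6] P0: load  L4 | P0:S(40), P1:I, P2:S(40), P3:I | bus: BusRd
[7] P2: store L6 := 88 | P0:I, P1:I, P2:M(88), P3:I | bus: BusRdX
[8] P0: store L3 := 85 | P0:M(85), P1:I, P2:I, P3:I | bus: BusRdX
[9] P1: load  L6 | P0:I, P1:S(88), P2:S(88), P3:I | bus: BusRd,Flush
[10] P0: load  L1 | P0:S(90), P1:I, P2:I, P3:I | bus: BusRd
[11] P1: load  L4 | P0:S(40), P1:S(40), P2:S(40), P3:I | bus: BusRd
[12] P1: load  L1 | P0:S(90), P1:S(90), P2:I, P3:I | bus: BusRd
[13] P1: load  L2 | P0:S(20), P1:S(20), P2:I, P3:I | bus: BusRd,Flush
[14] P1: store L6 := 31 | P0:I, P1:M(31), P2:I, P3:I | bus: BusRdX
[15] P2: store L4 := 4 | P0:I, P1:I, P2:M(4), P3:I | bus: BusRdX
[16] P2: store L4 := 9 | P0:I, P1:I, P2:M(9), P3:I | bus: none
[17] P1: load  L4 | P0:I, P1:S(9), P2:S(9), P3:I | bus: BusRd,Flush
[18] P2: load  L4 | P0:I, P1:S(9), P2:S(9), P3:I | bus: none
[19] P2: load  L3 | P0:S(85), P1:I, P2:S(85), P3:I | bus: BusRd,Flush
[20] P2: store L5 := 64 | P0:I, P1:I, P2:M(64), P3:I | bus: BusRdX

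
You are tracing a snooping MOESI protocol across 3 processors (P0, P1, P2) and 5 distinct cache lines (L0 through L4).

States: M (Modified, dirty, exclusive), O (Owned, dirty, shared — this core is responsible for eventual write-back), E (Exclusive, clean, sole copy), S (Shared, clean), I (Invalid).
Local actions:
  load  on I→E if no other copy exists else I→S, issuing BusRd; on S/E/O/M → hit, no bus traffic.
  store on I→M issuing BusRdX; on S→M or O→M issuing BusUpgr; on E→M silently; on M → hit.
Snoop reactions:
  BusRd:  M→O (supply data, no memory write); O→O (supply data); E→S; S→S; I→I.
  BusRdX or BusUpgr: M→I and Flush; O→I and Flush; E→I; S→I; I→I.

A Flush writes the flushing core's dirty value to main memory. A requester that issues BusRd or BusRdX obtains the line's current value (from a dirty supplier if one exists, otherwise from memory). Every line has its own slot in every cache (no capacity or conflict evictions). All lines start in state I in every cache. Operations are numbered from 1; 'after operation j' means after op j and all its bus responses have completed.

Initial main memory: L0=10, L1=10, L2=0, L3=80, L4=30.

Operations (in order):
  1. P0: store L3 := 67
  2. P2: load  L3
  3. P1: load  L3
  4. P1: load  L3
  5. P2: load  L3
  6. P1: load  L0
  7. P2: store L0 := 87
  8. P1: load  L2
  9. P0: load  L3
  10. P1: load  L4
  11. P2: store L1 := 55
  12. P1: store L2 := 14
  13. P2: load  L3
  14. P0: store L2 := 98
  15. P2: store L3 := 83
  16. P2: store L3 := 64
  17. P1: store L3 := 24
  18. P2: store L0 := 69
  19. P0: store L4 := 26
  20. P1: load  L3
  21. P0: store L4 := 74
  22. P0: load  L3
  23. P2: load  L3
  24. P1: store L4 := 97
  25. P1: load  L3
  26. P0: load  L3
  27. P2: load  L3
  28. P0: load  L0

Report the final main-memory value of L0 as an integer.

memory[L0] = 10

1. P0: store L3 := 67  bus=[BusRdX]  L3: P0=M P1=I P2=I  mem[L3]=80
2. P2: load  L3  bus=[BusRd]  L3: P0=O P1=I P2=S  mem[L3]=80
3. P1: load  L3  bus=[BusRd]  L3: P0=O P1=S P2=S  mem[L3]=80
4. P1: load  L3  bus=[-]  L3: P0=O P1=S P2=S  mem[L3]=80
5. P2: load  L3  bus=[-]  L3: P0=O P1=S P2=S  mem[L3]=80
6. P1: load  L0  bus=[BusRd]  L0: P0=I P1=E P2=I  mem[L0]=10
7. P2: store L0 := 87  bus=[BusRdX]  L0: P0=I P1=I P2=M  mem[L0]=10
8. P1: load  L2  bus=[BusRd]  L2: P0=I P1=E P2=I  mem[L2]=0
9. P0: load  L3  bus=[-]  L3: P0=O P1=S P2=S  mem[L3]=80
10. P1: load  L4  bus=[BusRd]  L4: P0=I P1=E P2=I  mem[L4]=30
11. P2: store L1 := 55  bus=[BusRdX]  L1: P0=I P1=I P2=M  mem[L1]=10
12. P1: store L2 := 14  bus=[-]  L2: P0=I P1=M P2=I  mem[L2]=0
13. P2: load  L3  bus=[-]  L3: P0=O P1=S P2=S  mem[L3]=80
14. P0: store L2 := 98  bus=[BusRdX,Flush]  L2: P0=M P1=I P2=I  mem[L2]=14
15. P2: store L3 := 83  bus=[BusUpgr,Flush]  L3: P0=I P1=I P2=M  mem[L3]=67
16. P2: store L3 := 64  bus=[-]  L3: P0=I P1=I P2=M  mem[L3]=67
17. P1: store L3 := 24  bus=[BusRdX,Flush]  L3: P0=I P1=M P2=I  mem[L3]=64
18. P2: store L0 := 69  bus=[-]  L0: P0=I P1=I P2=M  mem[L0]=10
19. P0: store L4 := 26  bus=[BusRdX]  L4: P0=M P1=I P2=I  mem[L4]=30
20. P1: load  L3  bus=[-]  L3: P0=I P1=M P2=I  mem[L3]=64
21. P0: store L4 := 74  bus=[-]  L4: P0=M P1=I P2=I  mem[L4]=30
22. P0: load  L3  bus=[BusRd]  L3: P0=S P1=O P2=I  mem[L3]=64
23. P2: load  L3  bus=[BusRd]  L3: P0=S P1=O P2=S  mem[L3]=64
24. P1: store L4 := 97  bus=[BusRdX,Flush]  L4: P0=I P1=M P2=I  mem[L4]=74
25. P1: load  L3  bus=[-]  L3: P0=S P1=O P2=S  mem[L3]=64
26. P0: load  L3  bus=[-]  L3: P0=S P1=O P2=S  mem[L3]=64
27. P2: load  L3  bus=[-]  L3: P0=S P1=O P2=S  mem[L3]=64
28. P0: load  L0  bus=[BusRd]  L0: P0=S P1=I P2=O  mem[L0]=10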